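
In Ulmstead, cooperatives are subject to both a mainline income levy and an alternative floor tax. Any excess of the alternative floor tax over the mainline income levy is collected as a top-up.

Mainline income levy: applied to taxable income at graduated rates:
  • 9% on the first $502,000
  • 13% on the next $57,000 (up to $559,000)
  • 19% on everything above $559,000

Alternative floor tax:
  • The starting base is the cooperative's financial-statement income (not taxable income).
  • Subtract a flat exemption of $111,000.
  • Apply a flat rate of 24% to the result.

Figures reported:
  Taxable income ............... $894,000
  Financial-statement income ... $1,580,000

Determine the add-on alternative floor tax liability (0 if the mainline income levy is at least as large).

$236,320

Mainline income levy:
  $502,000 × 9% = $45,180
  $57,000 × 13% = $7,410
  $335,000 × 19% = $63,650
  → $116,240

Alternative floor tax:
  Base (financial-statement income): $1,580,000
  Less exemption $111,000 → base $1,469,000
  $1,469,000 × 24% = $352,560

Excess of alternative floor tax over mainline income levy: $352,560 − $116,240 = $236,320.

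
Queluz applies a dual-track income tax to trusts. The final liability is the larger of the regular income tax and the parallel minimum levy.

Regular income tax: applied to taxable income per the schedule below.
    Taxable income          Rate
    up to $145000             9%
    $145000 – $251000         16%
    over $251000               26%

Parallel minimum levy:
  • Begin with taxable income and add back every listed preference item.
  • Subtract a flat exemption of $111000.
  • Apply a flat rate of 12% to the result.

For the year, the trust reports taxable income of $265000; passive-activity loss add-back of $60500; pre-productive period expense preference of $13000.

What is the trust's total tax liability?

Parallel minimum levy:
  Adjusted income: $265000 + $60500 + $13000 = $338500
  Less exemption $111000 → base $227500
  $227500 × 12% = $27300

Regular income tax:
  $145000 × 9% = $13050
  $106000 × 16% = $16960
  $14000 × 26% = $3640
  → $33650

$33650 > $27300, so the regular income tax governs.

$33650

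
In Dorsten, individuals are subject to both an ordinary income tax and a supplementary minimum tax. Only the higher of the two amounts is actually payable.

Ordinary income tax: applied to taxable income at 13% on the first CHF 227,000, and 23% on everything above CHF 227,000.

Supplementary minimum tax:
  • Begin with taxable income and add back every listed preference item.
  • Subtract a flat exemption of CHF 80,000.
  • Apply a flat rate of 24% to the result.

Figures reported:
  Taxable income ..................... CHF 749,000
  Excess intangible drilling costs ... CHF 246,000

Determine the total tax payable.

CHF 219,600

Supplementary minimum tax:
  Adjusted income: CHF 749,000 + CHF 246,000 = CHF 995,000
  Less exemption CHF 80,000 → base CHF 915,000
  CHF 915,000 × 24% = CHF 219,600

Ordinary income tax:
  CHF 227,000 × 13% = CHF 29,510
  CHF 522,000 × 23% = CHF 120,060
  → CHF 149,570

CHF 219,600 > CHF 149,570, so the supplementary minimum tax is the binding amount.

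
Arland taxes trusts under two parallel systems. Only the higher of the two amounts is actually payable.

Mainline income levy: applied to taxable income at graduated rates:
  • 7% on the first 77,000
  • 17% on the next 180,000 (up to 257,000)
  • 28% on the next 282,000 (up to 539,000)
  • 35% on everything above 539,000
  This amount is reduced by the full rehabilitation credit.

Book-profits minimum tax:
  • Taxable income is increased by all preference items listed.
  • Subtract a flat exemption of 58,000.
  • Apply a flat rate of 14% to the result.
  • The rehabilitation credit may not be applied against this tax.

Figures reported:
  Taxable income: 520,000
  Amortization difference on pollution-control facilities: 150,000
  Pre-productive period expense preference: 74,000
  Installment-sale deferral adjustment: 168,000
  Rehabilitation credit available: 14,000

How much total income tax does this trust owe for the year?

Mainline income levy:
  77,000 × 7% = 5,390
  180,000 × 17% = 30,600
  263,000 × 28% = 73,640
  → 109,630
  Less rehabilitation credit 14,000 → 95,630

Book-profits minimum tax:
  Adjusted income: 520,000 + 150,000 + 74,000 + 168,000 = 912,000
  Less exemption 58,000 → base 854,000
  854,000 × 14% = 119,560

119,560 > 95,630, so the book-profits minimum tax is the binding amount.

119,560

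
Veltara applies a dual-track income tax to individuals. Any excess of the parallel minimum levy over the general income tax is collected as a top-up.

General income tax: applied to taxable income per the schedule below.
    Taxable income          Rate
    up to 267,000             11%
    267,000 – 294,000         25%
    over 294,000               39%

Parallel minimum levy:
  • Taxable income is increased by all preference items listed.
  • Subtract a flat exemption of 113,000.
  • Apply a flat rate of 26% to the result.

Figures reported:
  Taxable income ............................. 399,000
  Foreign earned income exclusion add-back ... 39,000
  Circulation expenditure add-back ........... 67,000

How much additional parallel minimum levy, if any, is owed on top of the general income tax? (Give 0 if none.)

Parallel minimum levy:
  Adjusted income: 399,000 + 39,000 + 67,000 = 505,000
  Less exemption 113,000 → base 392,000
  392,000 × 26% = 101,920

General income tax:
  267,000 × 11% = 29,370
  27,000 × 25% = 6,750
  105,000 × 39% = 40,950
  → 77,070

Excess of parallel minimum levy over general income tax: 101,920 − 77,070 = 24,850.

24,850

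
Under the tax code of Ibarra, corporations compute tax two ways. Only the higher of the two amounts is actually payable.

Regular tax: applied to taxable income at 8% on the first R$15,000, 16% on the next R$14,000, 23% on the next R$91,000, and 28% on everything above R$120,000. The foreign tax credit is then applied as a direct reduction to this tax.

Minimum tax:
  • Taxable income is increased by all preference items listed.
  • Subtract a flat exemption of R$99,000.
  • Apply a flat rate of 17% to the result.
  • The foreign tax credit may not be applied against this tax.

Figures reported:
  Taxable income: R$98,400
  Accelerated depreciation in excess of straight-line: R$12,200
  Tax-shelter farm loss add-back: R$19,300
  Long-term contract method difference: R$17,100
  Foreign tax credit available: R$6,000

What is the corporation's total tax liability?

R$13,402

Regular tax:
  R$15,000 × 8% = R$1,200
  R$14,000 × 16% = R$2,240
  R$69,400 × 23% = R$15,962
  → R$19,402
  Less foreign tax credit R$6,000 → R$13,402

Minimum tax:
  Adjusted income: R$98,400 + R$12,200 + R$19,300 + R$17,100 = R$147,000
  Less exemption R$99,000 → base R$48,000
  R$48,000 × 17% = R$8,160

R$13,402 > R$8,160, so the regular tax governs.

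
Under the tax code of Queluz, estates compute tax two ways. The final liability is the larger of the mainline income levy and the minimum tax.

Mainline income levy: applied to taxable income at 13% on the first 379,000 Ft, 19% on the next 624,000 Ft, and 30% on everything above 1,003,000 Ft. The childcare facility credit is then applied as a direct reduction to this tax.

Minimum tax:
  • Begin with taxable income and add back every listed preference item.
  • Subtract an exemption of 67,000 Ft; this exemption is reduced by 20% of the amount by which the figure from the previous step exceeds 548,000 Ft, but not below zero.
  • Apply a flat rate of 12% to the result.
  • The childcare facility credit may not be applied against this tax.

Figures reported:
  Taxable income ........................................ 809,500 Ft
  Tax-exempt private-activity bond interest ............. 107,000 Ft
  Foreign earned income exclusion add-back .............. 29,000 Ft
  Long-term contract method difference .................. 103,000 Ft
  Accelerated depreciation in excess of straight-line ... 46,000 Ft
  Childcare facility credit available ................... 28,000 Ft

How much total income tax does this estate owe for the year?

Minimum tax:
  Adjusted income: 809,500 Ft + 107,000 Ft + 29,000 Ft + 103,000 Ft + 46,000 Ft = 1,094,500 Ft
  Exemption: 20% × (1,094,500 Ft − 548,000 Ft) = 109,300 Ft ≥ 67,000 Ft, so the exemption is fully phased out
  Base: 1,094,500 Ft − 0 Ft = 1,094,500 Ft
  1,094,500 Ft × 12% = 131,340 Ft

Mainline income levy:
  379,000 Ft × 13% = 49,270 Ft
  430,500 Ft × 19% = 81,795 Ft
  → 131,065 Ft
  Less childcare facility credit 28,000 Ft → 103,065 Ft

131,340 Ft > 103,065 Ft, so the minimum tax is the binding amount.

131,340 Ft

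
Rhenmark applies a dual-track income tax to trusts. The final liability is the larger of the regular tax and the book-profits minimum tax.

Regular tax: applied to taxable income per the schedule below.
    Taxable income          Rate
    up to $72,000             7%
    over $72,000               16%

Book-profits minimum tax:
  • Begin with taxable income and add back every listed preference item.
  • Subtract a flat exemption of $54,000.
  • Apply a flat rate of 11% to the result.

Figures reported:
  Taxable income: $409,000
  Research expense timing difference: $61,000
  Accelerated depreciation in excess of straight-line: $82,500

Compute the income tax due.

$58,960

Regular tax:
  $72,000 × 7% = $5,040
  $337,000 × 16% = $53,920
  → $58,960

Book-profits minimum tax:
  Adjusted income: $409,000 + $61,000 + $82,500 = $552,500
  Less exemption $54,000 → base $498,500
  $498,500 × 11% = $54,835

$58,960 > $54,835, so the regular tax governs.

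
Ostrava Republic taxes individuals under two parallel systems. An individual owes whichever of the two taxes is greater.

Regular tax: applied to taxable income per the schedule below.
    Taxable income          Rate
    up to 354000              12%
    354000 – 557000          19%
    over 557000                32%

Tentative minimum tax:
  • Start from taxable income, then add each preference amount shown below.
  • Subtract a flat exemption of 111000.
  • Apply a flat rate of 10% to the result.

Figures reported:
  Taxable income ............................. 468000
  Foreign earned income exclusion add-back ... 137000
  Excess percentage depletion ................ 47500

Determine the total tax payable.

64140

Regular tax:
  354000 × 12% = 42480
  114000 × 19% = 21660
  → 64140

Tentative minimum tax:
  Adjusted income: 468000 + 137000 + 47500 = 652500
  Less exemption 111000 → base 541500
  541500 × 10% = 54150

64140 > 54150, so the regular tax governs.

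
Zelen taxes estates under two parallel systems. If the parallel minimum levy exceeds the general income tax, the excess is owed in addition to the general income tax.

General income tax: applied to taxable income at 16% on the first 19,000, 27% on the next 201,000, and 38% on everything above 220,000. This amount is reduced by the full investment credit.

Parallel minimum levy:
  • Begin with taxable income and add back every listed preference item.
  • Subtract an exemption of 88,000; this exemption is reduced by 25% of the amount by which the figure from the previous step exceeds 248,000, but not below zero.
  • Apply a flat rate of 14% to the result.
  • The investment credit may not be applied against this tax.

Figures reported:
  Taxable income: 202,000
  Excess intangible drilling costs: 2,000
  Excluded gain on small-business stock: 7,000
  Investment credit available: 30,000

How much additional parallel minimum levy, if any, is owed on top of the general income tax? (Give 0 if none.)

Parallel minimum levy:
  Adjusted income: 202,000 + 2,000 + 7,000 = 211,000
  Exemption: 211,000 ≤ 248,000, so full 88,000 applies
  Base: 211,000 − 88,000 = 123,000
  123,000 × 14% = 17,220

General income tax:
  19,000 × 16% = 3,040
  183,000 × 27% = 49,410
  → 52,450
  Less investment credit 30,000 → 22,450

17,220 ≤ 22,450, so no add-on is due.

0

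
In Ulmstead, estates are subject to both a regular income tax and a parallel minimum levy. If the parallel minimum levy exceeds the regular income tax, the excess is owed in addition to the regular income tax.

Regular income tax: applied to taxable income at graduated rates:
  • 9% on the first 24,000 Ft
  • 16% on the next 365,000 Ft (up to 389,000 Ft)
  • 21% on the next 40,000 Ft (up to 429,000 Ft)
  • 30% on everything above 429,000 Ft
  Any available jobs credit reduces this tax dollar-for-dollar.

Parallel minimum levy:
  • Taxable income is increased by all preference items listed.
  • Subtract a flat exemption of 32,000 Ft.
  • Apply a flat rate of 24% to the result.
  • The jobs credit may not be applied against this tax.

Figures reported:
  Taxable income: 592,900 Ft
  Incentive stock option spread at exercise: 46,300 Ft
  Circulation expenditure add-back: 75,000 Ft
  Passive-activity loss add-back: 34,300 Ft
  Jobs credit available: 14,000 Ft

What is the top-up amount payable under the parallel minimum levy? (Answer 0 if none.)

Parallel minimum levy:
  Adjusted income: 592,900 Ft + 46,300 Ft + 75,000 Ft + 34,300 Ft = 748,500 Ft
  Less exemption 32,000 Ft → base 716,500 Ft
  716,500 Ft × 24% = 171,960 Ft

Regular income tax:
  24,000 Ft × 9% = 2,160 Ft
  365,000 Ft × 16% = 58,400 Ft
  40,000 Ft × 21% = 8,400 Ft
  163,900 Ft × 30% = 49,170 Ft
  → 118,130 Ft
  Less jobs credit 14,000 Ft → 104,130 Ft

Excess of parallel minimum levy over regular income tax: 171,960 Ft − 104,130 Ft = 67,830 Ft.

67,830 Ft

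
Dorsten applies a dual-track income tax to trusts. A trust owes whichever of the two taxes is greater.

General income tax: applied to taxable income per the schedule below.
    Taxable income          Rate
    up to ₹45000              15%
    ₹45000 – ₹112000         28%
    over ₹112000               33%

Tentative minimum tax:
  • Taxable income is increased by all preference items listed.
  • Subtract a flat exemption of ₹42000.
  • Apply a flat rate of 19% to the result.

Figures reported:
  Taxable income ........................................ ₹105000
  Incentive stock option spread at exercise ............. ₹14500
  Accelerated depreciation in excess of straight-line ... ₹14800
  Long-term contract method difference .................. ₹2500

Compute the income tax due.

General income tax:
  ₹45000 × 15% = ₹6750
  ₹60000 × 28% = ₹16800
  → ₹23550

Tentative minimum tax:
  Adjusted income: ₹105000 + ₹14500 + ₹14800 + ₹2500 = ₹136800
  Less exemption ₹42000 → base ₹94800
  ₹94800 × 19% = ₹18012

₹23550 > ₹18012, so the general income tax governs.

₹23550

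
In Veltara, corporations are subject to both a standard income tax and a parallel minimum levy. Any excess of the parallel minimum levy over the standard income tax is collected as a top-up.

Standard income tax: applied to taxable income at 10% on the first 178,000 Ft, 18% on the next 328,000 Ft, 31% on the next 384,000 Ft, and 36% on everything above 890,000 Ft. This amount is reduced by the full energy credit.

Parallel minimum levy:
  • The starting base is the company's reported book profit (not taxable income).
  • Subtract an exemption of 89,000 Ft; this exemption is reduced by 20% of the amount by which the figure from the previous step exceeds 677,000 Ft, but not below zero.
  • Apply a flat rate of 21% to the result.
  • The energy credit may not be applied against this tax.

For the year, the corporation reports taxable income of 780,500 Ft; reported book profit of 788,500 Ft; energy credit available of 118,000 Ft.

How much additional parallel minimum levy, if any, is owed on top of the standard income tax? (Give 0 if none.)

Parallel minimum levy:
  Base (reported book profit): 788,500 Ft
  Exemption: 89,000 Ft − 20% × (788,500 Ft − 677,000 Ft) = 89,000 Ft − 22,300 Ft = 66,700 Ft
  Base: 788,500 Ft − 66,700 Ft = 721,800 Ft
  721,800 Ft × 21% = 151,578 Ft

Standard income tax:
  178,000 Ft × 10% = 17,800 Ft
  328,000 Ft × 18% = 59,040 Ft
  274,500 Ft × 31% = 85,095 Ft
  → 161,935 Ft
  Less energy credit 118,000 Ft → 43,935 Ft

Excess of parallel minimum levy over standard income tax: 151,578 Ft − 43,935 Ft = 107,643 Ft.

107,643 Ft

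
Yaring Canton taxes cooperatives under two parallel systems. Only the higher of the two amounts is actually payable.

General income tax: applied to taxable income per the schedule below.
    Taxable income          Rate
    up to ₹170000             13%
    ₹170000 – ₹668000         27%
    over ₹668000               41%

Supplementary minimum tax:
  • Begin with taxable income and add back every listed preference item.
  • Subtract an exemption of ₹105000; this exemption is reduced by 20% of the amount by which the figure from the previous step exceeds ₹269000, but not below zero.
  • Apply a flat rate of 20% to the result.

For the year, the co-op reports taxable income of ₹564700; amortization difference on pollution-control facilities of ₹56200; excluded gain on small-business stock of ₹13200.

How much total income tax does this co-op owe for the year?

Supplementary minimum tax:
  Adjusted income: ₹564700 + ₹56200 + ₹13200 = ₹634100
  Exemption: ₹105000 − 20% × (₹634100 − ₹269000) = ₹105000 − ₹73020 = ₹31980
  Base: ₹634100 − ₹31980 = ₹602120
  ₹602120 × 20% = ₹120424

General income tax:
  ₹170000 × 13% = ₹22100
  ₹394700 × 27% = ₹106569
  → ₹128669

₹128669 > ₹120424, so the general income tax governs.

₹128669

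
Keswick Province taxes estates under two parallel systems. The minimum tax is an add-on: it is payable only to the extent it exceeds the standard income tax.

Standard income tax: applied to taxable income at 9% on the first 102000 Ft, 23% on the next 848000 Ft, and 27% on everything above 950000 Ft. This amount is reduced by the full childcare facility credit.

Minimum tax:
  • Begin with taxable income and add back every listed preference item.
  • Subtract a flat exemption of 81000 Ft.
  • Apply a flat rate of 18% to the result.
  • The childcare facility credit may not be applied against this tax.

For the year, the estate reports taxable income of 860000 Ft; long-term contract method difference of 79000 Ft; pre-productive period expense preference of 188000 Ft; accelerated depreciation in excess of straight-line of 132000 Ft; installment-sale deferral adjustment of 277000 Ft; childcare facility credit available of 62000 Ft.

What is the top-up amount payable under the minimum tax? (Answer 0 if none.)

Standard income tax:
  102000 Ft × 9% = 9180 Ft
  758000 Ft × 23% = 174340 Ft
  → 183520 Ft
  Less childcare facility credit 62000 Ft → 121520 Ft

Minimum tax:
  Adjusted income: 860000 Ft + 79000 Ft + 188000 Ft + 132000 Ft + 277000 Ft = 1536000 Ft
  Less exemption 81000 Ft → base 1455000 Ft
  1455000 Ft × 18% = 261900 Ft

Excess of minimum tax over standard income tax: 261900 Ft − 121520 Ft = 140380 Ft.

140380 Ft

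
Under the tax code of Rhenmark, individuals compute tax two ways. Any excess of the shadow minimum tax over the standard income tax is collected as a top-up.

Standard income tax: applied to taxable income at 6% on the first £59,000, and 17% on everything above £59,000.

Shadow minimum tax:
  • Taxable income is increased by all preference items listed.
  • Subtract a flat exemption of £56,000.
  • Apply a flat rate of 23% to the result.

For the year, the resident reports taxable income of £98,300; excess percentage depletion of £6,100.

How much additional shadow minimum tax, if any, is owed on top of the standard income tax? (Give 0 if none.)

£911

Standard income tax:
  £59,000 × 6% = £3,540
  £39,300 × 17% = £6,681
  → £10,221

Shadow minimum tax:
  Adjusted income: £98,300 + £6,100 = £104,400
  Less exemption £56,000 → base £48,400
  £48,400 × 23% = £11,132

Excess of shadow minimum tax over standard income tax: £11,132 − £10,221 = £911.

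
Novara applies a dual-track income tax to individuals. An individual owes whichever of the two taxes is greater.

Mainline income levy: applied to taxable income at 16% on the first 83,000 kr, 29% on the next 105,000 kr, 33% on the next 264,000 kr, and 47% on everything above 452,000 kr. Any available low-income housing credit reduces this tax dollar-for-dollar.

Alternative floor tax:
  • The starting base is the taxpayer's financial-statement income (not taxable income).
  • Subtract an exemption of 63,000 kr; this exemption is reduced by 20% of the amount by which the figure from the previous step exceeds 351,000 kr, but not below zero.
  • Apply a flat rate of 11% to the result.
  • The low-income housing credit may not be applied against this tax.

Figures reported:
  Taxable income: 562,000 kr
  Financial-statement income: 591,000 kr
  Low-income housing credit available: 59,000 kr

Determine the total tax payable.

Alternative floor tax:
  Base (financial-statement income): 591,000 kr
  Exemption: 63,000 kr − 20% × (591,000 kr − 351,000 kr) = 63,000 kr − 48,000 kr = 15,000 kr
  Base: 591,000 kr − 15,000 kr = 576,000 kr
  576,000 kr × 11% = 63,360 kr

Mainline income levy:
  83,000 kr × 16% = 13,280 kr
  105,000 kr × 29% = 30,450 kr
  264,000 kr × 33% = 87,120 kr
  110,000 kr × 47% = 51,700 kr
  → 182,550 kr
  Less low-income housing credit 59,000 kr → 123,550 kr

123,550 kr > 63,360 kr, so the mainline income levy governs.

123,550 kr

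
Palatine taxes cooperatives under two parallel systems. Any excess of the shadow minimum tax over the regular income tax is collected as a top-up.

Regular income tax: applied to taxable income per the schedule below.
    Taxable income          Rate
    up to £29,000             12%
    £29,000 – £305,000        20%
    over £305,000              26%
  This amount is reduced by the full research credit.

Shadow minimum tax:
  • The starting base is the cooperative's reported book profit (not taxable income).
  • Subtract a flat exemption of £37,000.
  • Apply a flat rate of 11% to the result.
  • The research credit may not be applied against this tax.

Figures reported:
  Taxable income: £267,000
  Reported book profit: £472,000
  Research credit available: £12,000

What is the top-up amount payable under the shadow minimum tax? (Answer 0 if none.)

£8,770

Shadow minimum tax:
  Base (reported book profit): £472,000
  Less exemption £37,000 → base £435,000
  £435,000 × 11% = £47,850

Regular income tax:
  £29,000 × 12% = £3,480
  £238,000 × 20% = £47,600
  → £51,080
  Less research credit £12,000 → £39,080

Excess of shadow minimum tax over regular income tax: £47,850 − £39,080 = £8,770.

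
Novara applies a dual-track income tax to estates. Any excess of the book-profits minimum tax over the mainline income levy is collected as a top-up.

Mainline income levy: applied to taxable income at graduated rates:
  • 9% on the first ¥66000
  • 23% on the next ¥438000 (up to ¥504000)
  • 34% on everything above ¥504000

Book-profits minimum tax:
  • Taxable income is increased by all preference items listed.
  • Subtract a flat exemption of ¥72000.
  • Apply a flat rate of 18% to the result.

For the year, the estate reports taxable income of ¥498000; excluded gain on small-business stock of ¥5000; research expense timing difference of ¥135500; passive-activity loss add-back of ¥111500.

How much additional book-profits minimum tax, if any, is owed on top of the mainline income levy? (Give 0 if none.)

Book-profits minimum tax:
  Adjusted income: ¥498000 + ¥5000 + ¥135500 + ¥111500 = ¥750000
  Less exemption ¥72000 → base ¥678000
  ¥678000 × 18% = ¥122040

Mainline income levy:
  ¥66000 × 9% = ¥5940
  ¥432000 × 23% = ¥99360
  → ¥105300

Excess of book-profits minimum tax over mainline income levy: ¥122040 − ¥105300 = ¥16740.

¥16740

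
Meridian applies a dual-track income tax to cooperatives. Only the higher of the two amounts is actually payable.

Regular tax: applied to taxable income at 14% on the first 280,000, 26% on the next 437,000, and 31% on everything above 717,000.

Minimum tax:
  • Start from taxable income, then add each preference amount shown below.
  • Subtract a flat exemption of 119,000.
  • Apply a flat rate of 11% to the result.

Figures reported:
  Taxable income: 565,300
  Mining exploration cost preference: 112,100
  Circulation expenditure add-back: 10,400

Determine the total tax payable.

Minimum tax:
  Adjusted income: 565,300 + 112,100 + 10,400 = 687,800
  Less exemption 119,000 → base 568,800
  568,800 × 11% = 62,568

Regular tax:
  280,000 × 14% = 39,200
  285,300 × 26% = 74,178
  → 113,378

113,378 > 62,568, so the regular tax governs.

113,378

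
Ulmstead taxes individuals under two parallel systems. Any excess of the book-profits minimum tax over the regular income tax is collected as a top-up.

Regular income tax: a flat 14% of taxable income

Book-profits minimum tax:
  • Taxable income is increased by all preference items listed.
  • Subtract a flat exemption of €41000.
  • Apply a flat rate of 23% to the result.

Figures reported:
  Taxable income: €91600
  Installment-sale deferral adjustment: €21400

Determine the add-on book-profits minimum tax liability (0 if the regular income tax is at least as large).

€3736

Book-profits minimum tax:
  Adjusted income: €91600 + €21400 = €113000
  Less exemption €41000 → base €72000
  €72000 × 23% = €16560

Regular income tax:
  €91600 × 14% = €12824

Excess of book-profits minimum tax over regular income tax: €16560 − €12824 = €3736.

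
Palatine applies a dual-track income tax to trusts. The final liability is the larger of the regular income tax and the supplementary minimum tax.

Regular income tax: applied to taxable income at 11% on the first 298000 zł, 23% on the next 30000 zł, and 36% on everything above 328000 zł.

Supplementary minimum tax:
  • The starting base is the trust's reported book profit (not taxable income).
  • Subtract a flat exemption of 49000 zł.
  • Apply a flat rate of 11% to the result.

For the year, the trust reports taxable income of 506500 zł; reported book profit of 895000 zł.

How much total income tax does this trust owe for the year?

103940 zł

Regular income tax:
  298000 zł × 11% = 32780 zł
  30000 zł × 23% = 6900 zł
  178500 zł × 36% = 64260 zł
  → 103940 zł

Supplementary minimum tax:
  Base (reported book profit): 895000 zł
  Less exemption 49000 zł → base 846000 zł
  846000 zł × 11% = 93060 zł

103940 zł > 93060 zł, so the regular income tax governs.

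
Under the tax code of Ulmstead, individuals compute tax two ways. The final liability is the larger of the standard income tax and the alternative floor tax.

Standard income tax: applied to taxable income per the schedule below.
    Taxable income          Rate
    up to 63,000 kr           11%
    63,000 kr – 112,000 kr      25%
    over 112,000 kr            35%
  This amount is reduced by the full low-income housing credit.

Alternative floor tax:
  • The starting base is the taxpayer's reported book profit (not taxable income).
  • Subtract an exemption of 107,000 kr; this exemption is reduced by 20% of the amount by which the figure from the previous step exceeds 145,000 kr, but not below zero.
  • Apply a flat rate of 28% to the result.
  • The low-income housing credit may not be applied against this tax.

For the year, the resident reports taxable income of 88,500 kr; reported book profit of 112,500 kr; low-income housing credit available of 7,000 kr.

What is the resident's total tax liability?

Standard income tax:
  63,000 kr × 11% = 6,930 kr
  25,500 kr × 25% = 6,375 kr
  → 13,305 kr
  Less low-income housing credit 7,000 kr → 6,305 kr

Alternative floor tax:
  Base (reported book profit): 112,500 kr
  Exemption: 112,500 kr ≤ 145,000 kr, so full 107,000 kr applies
  Base: 112,500 kr − 107,000 kr = 5,500 kr
  5,500 kr × 28% = 1,540 kr

6,305 kr > 1,540 kr, so the standard income tax governs.

6,305 kr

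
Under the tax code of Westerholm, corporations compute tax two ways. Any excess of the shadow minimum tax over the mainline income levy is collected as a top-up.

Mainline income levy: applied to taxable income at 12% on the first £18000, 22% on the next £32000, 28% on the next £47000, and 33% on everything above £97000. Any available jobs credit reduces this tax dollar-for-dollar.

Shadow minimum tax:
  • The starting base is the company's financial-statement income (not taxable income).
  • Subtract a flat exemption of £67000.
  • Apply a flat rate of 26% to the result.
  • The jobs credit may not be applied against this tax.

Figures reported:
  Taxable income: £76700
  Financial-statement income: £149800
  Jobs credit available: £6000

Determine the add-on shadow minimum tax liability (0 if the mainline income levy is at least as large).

Mainline income levy:
  £18000 × 12% = £2160
  £32000 × 22% = £7040
  £26700 × 28% = £7476
  → £16676
  Less jobs credit £6000 → £10676

Shadow minimum tax:
  Base (financial-statement income): £149800
  Less exemption £67000 → base £82800
  £82800 × 26% = £21528

Excess of shadow minimum tax over mainline income levy: £21528 − £10676 = £10852.

£10852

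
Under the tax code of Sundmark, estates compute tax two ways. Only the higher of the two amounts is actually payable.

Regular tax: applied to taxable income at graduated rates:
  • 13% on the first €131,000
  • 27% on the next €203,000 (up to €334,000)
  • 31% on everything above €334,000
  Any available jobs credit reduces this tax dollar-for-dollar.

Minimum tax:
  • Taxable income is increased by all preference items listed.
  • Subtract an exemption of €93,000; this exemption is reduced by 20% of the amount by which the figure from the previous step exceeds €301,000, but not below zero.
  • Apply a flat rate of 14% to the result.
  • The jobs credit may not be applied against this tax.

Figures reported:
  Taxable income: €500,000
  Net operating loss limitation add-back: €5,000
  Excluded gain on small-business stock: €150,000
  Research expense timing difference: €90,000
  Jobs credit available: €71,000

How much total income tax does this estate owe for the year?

€103,712

Minimum tax:
  Adjusted income: €500,000 + €5,000 + €150,000 + €90,000 = €745,000
  Exemption: €93,000 − 20% × (€745,000 − €301,000) = €93,000 − €88,800 = €4,200
  Base: €745,000 − €4,200 = €740,800
  €740,800 × 14% = €103,712

Regular tax:
  €131,000 × 13% = €17,030
  €203,000 × 27% = €54,810
  €166,000 × 31% = €51,460
  → €123,300
  Less jobs credit €71,000 → €52,300

€103,712 > €52,300, so the minimum tax is the binding amount.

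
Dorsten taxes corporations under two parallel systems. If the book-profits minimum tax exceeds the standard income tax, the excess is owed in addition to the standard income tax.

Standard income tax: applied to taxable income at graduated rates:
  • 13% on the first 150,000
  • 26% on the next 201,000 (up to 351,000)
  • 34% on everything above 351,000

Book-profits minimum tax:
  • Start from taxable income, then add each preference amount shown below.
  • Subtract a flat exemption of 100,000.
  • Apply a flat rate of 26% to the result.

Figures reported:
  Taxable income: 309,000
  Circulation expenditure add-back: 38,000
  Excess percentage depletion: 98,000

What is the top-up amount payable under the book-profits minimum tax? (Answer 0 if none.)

28,860

Standard income tax:
  150,000 × 13% = 19,500
  159,000 × 26% = 41,340
  → 60,840

Book-profits minimum tax:
  Adjusted income: 309,000 + 38,000 + 98,000 = 445,000
  Less exemption 100,000 → base 345,000
  345,000 × 26% = 89,700

Excess of book-profits minimum tax over standard income tax: 89,700 − 60,840 = 28,860.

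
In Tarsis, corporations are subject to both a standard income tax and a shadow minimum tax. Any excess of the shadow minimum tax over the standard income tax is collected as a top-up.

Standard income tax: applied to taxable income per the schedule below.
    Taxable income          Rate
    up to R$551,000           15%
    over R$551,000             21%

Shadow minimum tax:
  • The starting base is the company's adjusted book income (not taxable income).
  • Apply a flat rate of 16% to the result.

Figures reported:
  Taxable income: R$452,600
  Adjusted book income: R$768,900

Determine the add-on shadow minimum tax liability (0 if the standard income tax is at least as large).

R$55,134

Shadow minimum tax:
  Base (adjusted book income): R$768,900
  R$768,900 × 16% = R$123,024

Standard income tax:
  R$452,600 × 15% = R$67,890

Excess of shadow minimum tax over standard income tax: R$123,024 − R$67,890 = R$55,134.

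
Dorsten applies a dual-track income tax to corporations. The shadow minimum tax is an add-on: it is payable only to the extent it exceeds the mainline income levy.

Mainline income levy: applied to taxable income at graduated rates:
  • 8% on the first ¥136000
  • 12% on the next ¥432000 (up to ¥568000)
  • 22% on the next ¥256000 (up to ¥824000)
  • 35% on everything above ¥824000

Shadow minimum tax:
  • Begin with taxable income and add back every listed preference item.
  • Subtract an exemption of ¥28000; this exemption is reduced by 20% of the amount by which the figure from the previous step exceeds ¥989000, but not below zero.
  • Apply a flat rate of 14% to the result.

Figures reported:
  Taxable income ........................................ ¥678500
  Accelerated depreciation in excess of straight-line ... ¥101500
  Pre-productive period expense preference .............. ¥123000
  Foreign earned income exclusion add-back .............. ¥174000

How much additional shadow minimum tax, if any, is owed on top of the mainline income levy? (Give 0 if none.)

¥62294

Mainline income levy:
  ¥136000 × 8% = ¥10880
  ¥432000 × 12% = ¥51840
  ¥110500 × 22% = ¥24310
  → ¥87030

Shadow minimum tax:
  Adjusted income: ¥678500 + ¥101500 + ¥123000 + ¥174000 = ¥1077000
  Exemption: ¥28000 − 20% × (¥1077000 − ¥989000) = ¥28000 − ¥17600 = ¥10400
  Base: ¥1077000 − ¥10400 = ¥1066600
  ¥1066600 × 14% = ¥149324

Excess of shadow minimum tax over mainline income levy: ¥149324 − ¥87030 = ¥62294.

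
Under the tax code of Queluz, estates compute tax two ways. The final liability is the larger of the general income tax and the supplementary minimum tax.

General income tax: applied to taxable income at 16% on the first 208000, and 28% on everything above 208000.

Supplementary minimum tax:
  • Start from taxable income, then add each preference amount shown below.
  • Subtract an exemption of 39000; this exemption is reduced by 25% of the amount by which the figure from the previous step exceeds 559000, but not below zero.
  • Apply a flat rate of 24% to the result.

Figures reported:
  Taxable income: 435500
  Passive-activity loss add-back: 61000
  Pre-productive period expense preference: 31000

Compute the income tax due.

General income tax:
  208000 × 16% = 33280
  227500 × 28% = 63700
  → 96980

Supplementary minimum tax:
  Adjusted income: 435500 + 61000 + 31000 = 527500
  Exemption: 527500 ≤ 559000, so full 39000 applies
  Base: 527500 − 39000 = 488500
  488500 × 24% = 117240

117240 > 96980, so the supplementary minimum tax is the binding amount.

117240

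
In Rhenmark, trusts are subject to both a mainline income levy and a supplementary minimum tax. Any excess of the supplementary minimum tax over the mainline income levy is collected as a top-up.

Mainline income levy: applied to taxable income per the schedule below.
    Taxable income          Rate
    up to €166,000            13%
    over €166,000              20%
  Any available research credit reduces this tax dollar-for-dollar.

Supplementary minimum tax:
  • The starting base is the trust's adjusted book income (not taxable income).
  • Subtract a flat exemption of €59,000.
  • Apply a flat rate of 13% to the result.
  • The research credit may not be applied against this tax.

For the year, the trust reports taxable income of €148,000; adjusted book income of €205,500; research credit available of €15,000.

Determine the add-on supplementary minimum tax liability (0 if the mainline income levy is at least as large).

Mainline income levy:
  €148,000 × 13% = €19,240
  Less research credit €15,000 → €4,240

Supplementary minimum tax:
  Base (adjusted book income): €205,500
  Less exemption €59,000 → base €146,500
  €146,500 × 13% = €19,045

Excess of supplementary minimum tax over mainline income levy: €19,045 − €4,240 = €14,805.

€14,805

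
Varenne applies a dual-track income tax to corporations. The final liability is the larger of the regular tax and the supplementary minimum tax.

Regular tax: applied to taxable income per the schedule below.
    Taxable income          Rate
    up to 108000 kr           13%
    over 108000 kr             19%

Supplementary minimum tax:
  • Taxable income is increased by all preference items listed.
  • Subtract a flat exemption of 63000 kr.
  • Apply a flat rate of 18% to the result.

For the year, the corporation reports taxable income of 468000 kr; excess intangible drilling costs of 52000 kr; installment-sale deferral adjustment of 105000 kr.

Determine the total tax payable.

101160 kr

Regular tax:
  108000 kr × 13% = 14040 kr
  360000 kr × 19% = 68400 kr
  → 82440 kr

Supplementary minimum tax:
  Adjusted income: 468000 kr + 52000 kr + 105000 kr = 625000 kr
  Less exemption 63000 kr → base 562000 kr
  562000 kr × 18% = 101160 kr

101160 kr > 82440 kr, so the supplementary minimum tax is the binding amount.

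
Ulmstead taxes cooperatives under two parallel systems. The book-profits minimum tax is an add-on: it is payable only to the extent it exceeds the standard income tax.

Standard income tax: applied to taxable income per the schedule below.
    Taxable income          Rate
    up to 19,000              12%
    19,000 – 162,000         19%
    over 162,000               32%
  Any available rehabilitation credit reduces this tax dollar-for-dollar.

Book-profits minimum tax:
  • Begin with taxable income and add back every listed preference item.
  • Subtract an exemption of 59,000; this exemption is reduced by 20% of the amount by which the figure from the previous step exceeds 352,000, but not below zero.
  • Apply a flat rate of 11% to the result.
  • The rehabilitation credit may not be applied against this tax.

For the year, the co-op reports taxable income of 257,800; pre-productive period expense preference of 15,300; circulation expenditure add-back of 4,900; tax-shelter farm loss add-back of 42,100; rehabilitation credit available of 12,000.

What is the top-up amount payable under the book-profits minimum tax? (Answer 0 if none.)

0

Book-profits minimum tax:
  Adjusted income: 257,800 + 15,300 + 4,900 + 42,100 = 320,100
  Exemption: 320,100 ≤ 352,000, so full 59,000 applies
  Base: 320,100 − 59,000 = 261,100
  261,100 × 11% = 28,721

Standard income tax:
  19,000 × 12% = 2,280
  143,000 × 19% = 27,170
  95,800 × 32% = 30,656
  → 60,106
  Less rehabilitation credit 12,000 → 48,106

28,721 ≤ 48,106, so no add-on is due.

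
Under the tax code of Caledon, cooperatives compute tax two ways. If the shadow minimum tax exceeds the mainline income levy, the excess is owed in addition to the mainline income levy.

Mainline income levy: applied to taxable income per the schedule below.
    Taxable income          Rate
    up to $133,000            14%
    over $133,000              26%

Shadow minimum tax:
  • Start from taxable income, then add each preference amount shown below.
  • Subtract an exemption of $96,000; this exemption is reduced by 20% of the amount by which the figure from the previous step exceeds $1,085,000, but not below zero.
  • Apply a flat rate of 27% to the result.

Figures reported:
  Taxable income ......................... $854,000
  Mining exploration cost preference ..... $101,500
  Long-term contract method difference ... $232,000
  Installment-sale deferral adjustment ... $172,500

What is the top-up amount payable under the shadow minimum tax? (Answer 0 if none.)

Mainline income levy:
  $133,000 × 14% = $18,620
  $721,000 × 26% = $187,460
  → $206,080

Shadow minimum tax:
  Adjusted income: $854,000 + $101,500 + $232,000 + $172,500 = $1,360,000
  Exemption: $96,000 − 20% × ($1,360,000 − $1,085,000) = $96,000 − $55,000 = $41,000
  Base: $1,360,000 − $41,000 = $1,319,000
  $1,319,000 × 27% = $356,130

Excess of shadow minimum tax over mainline income levy: $356,130 − $206,080 = $150,050.

$150,050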